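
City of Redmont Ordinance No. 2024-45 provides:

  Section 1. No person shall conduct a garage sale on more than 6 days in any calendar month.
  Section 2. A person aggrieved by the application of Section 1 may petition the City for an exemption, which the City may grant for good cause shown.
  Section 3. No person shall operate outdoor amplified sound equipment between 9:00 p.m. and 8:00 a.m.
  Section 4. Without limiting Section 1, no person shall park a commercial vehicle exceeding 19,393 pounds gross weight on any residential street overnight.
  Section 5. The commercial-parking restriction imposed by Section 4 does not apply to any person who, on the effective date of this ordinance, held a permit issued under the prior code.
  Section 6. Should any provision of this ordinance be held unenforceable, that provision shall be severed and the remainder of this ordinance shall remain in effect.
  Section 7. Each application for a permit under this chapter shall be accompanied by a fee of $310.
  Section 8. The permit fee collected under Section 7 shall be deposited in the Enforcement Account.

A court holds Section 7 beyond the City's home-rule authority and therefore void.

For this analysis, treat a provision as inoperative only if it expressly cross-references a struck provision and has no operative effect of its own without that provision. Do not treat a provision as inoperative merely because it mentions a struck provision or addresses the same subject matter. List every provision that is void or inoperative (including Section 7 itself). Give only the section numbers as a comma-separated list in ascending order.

7, 8

Section 7 is struck. Section 8 operates only by reference to Section 7, so it falls with Section 7. Section 6 is a severability clause and preserves every provision that can still be given independent effect. That leaves Section 1, Section 2, Section 3, Section 4, Section 5, and Section 6 in effect.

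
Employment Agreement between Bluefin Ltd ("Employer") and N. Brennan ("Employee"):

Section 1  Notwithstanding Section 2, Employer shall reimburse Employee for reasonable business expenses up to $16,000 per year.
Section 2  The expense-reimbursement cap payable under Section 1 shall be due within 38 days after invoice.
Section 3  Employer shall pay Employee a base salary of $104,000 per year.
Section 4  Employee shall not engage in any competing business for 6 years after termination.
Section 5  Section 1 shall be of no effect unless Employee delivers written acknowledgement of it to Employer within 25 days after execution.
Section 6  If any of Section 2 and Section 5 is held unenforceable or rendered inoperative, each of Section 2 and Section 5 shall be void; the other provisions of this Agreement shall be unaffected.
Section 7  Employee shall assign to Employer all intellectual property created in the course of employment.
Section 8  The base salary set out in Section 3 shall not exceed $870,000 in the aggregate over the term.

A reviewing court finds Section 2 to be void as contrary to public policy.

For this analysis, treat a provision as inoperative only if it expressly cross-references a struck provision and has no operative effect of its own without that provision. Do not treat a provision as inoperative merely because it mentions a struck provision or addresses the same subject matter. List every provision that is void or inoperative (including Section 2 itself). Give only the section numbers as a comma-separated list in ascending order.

2, 5

Section 2 is struck. Although Section 1 refers to Section 2, its operative terms do not depend on Section 2, so it remains in effect. Nothing else in the Agreement is defined by reference to Section 2. Section 6 declares Section 2 and Section 5 mutually dependent; since one of them has fallen, all of them are of no effect. That brings down Section 5 as well. The remainder continues in force under Section 6. That leaves Section 1, Section 3, Section 4, Section 6, Section 7, and Section 8 in effect.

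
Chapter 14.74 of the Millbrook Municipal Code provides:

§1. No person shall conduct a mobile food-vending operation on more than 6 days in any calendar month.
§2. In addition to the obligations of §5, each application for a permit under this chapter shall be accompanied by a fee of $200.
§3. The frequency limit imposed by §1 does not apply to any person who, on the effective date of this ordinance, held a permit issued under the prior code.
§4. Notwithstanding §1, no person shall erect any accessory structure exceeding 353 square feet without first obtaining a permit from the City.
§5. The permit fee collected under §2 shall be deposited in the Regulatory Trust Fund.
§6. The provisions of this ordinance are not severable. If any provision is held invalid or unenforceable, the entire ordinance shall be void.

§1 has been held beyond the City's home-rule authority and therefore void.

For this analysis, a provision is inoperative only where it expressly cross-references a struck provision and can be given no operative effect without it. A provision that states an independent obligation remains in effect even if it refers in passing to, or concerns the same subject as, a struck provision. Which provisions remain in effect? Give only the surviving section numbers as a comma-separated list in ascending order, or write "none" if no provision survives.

none

§1 is struck. The only function of §3 is the grandfather exemption from §1, so it cannot stand once §1 is removed. §6 provides that the ordinance is not severable, so the invalidity of any one provision voids the entire ordinance. No provision of the ordinance survives.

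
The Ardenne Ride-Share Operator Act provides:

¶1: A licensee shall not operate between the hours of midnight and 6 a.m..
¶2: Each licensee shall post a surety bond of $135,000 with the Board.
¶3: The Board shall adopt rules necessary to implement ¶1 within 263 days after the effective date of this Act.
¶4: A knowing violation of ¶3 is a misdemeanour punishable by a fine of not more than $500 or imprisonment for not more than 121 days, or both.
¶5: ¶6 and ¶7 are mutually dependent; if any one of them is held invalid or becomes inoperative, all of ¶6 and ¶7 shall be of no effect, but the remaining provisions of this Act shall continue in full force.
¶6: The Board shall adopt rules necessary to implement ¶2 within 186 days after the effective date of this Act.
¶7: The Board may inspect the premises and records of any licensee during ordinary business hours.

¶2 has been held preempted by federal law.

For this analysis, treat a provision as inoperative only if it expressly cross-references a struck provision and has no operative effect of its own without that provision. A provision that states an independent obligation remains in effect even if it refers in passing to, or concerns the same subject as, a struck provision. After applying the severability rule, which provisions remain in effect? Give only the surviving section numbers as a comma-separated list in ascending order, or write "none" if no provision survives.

¶2 is struck. The only function of ¶6 is the rulemaking mandate for ¶2, so it cannot stand once ¶2 is removed. ¶5 declares ¶6 and ¶7 mutually dependent; since one of them has fallen, all of them are of no effect. That brings down ¶7 as well. The remainder continues in force under ¶5. That leaves ¶1, ¶3, ¶4, and ¶5 in effect.

1, 3, 4, 5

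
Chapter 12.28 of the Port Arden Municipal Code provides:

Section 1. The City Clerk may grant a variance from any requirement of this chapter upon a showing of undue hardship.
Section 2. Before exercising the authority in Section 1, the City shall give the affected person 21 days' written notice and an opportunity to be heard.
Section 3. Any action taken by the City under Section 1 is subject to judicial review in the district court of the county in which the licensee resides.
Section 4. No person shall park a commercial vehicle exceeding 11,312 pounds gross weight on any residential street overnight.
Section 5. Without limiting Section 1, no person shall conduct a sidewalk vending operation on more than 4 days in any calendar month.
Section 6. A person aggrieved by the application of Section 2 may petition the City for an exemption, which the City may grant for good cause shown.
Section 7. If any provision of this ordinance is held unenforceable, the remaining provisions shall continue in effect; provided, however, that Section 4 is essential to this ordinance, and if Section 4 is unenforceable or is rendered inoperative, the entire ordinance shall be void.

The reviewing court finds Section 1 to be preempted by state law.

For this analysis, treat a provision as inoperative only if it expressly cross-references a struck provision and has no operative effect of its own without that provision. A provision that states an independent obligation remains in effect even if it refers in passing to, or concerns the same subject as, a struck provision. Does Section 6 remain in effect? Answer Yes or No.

No

Section 1 is struck. Section 2 operates only by reference to Section 1, so it falls with Section 1. Section 3 merely fixes the judicial-review right for Section 1; with Section 1 gone it has nothing to operate on and falls away. The only function of Section 6 is the exemption procedure for Section 2, so it cannot stand once Section 2 is removed. Although Section 5 refers to Section 1, its operative terms do not depend on Section 1, so it remains in effect. Section 7 makes Section 4 an essential term, but Section 4 is unaffected, so the severability proviso in Section 7 preserves the remaining provisions. The provisions still in force are Section 4, Section 5, and Section 7. Section 6 is among the inoperative provisions, so the answer is no.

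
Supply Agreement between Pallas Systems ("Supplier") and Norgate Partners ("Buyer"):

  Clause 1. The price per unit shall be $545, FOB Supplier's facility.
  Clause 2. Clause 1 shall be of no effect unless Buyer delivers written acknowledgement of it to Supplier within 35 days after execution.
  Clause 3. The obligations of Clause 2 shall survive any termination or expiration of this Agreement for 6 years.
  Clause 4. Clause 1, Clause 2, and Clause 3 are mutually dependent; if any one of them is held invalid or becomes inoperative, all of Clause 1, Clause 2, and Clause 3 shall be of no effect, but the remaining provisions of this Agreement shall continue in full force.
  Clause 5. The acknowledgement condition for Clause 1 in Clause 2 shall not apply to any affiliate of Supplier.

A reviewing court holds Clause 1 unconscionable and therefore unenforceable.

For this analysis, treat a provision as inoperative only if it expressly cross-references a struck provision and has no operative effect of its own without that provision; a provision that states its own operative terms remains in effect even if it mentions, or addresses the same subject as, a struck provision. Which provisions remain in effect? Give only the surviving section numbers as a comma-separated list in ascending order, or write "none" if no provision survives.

4

Clause 1 is struck. Clause 2 has no operative effect of its own apart from Clause 1 and is therefore inoperative. The only function of Clause 3 is the survival period for Clause 2, so it cannot stand once Clause 2 is removed. Clause 5 does nothing except set the carve-out from the acknowledgement condition for Clause 1 by reference to Clause 2; with Clause 2 gone it has no independent effect and is inoperative. Clause 4 declares Clause 1, Clause 2, and Clause 3 mutually dependent; since one of them has fallen, all of them are of no effect. The remainder continues in force under Clause 4. Only Clause 4 remains in effect.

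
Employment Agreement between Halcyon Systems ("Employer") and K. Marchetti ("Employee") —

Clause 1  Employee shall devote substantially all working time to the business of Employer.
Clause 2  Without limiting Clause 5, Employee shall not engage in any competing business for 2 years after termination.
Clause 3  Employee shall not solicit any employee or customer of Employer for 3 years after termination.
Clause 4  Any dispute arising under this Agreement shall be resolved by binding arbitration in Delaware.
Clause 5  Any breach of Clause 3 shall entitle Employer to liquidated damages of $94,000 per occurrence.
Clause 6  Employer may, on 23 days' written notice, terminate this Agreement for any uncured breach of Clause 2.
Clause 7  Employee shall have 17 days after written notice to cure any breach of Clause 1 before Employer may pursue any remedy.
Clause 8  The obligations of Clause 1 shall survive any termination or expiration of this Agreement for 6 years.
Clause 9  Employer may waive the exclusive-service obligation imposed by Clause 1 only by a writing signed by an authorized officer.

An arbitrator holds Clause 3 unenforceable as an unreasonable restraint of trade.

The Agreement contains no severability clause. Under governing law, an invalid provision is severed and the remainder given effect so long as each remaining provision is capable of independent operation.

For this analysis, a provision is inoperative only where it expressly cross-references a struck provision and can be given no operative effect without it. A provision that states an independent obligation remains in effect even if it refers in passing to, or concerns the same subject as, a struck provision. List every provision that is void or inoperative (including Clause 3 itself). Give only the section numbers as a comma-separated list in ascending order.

3, 5

Clause 3 is struck. Clause 5 operates only by reference to Clause 3, so it falls with Clause 3. Although Clause 2 refers to Clause 5, its operative terms do not depend on Clause 5, so it remains in effect. Under the stated default rule, only provisions that cannot operate independently fall away; the rest are enforced. Clause 1, Clause 2, Clause 4, Clause 6, Clause 7, Clause 8, and Clause 9 remain in effect.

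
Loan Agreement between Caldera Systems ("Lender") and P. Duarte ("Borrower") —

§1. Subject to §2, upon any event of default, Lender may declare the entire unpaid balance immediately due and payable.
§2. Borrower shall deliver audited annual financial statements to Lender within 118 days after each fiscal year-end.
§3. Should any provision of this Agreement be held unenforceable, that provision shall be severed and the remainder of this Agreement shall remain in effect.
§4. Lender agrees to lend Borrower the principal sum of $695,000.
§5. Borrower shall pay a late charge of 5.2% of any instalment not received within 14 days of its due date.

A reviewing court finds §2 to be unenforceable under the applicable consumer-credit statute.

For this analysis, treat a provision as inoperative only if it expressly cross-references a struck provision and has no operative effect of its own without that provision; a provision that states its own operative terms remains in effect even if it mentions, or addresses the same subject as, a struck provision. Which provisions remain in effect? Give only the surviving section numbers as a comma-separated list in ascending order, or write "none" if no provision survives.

1, 3, 4, 5

§2 is struck. Although §1 refers to §2, its operative terms do not depend on §2, so it remains in effect. Nothing else in the Agreement is defined by reference to §2. Under the severability clause in §3, the remaining provisions continue in force. §1, §3, §4, and §5 remain in effect.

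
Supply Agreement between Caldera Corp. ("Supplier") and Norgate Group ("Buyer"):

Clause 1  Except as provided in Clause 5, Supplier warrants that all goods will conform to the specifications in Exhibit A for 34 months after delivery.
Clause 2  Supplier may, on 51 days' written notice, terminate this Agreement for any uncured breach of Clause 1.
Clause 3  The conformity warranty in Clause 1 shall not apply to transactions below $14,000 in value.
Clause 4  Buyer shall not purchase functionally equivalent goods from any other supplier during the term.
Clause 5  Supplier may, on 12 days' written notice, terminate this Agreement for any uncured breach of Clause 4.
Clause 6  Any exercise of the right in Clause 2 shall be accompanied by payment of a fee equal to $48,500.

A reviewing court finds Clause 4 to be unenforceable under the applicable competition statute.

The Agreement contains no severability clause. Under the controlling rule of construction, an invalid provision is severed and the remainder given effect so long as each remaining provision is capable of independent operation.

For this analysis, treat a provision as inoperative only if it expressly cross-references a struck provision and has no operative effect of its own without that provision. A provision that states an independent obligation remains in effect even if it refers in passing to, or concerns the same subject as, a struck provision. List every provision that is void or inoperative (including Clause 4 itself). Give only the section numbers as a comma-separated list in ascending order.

4, 5

Clause 4 is struck. Clause 5 has no operative effect of its own apart from Clause 4 and is therefore inoperative. Clause 1 mentions Clause 5 but its own obligation stands independently of Clause 5, so Clause 1 is not affected. With no severability clause, the stated default rule severs what cannot stand and enforces each remaining provision that can operate on its own. That leaves Clause 1, Clause 2, Clause 3, and Clause 6 in effect.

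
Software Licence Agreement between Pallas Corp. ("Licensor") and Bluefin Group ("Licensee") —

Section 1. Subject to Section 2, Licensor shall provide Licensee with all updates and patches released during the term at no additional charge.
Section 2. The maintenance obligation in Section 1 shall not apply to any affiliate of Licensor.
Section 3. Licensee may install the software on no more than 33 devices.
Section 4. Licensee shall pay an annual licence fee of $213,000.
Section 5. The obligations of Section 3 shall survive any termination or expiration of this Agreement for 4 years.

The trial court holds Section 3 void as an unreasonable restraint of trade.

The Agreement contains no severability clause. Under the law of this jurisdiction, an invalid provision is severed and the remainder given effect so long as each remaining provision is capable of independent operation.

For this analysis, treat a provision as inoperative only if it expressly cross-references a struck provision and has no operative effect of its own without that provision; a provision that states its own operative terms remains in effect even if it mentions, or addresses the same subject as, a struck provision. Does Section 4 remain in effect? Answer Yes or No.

Yes

Section 3 is struck. Section 5 operates only by reference to Section 3, so it falls with Section 3. With no severability clause, the stated default rule severs what cannot stand and enforces each remaining provision that can operate on its own. Section 1, Section 2, and Section 4 remain in effect. Section 4 is among the surviving provisions, so the answer is yes.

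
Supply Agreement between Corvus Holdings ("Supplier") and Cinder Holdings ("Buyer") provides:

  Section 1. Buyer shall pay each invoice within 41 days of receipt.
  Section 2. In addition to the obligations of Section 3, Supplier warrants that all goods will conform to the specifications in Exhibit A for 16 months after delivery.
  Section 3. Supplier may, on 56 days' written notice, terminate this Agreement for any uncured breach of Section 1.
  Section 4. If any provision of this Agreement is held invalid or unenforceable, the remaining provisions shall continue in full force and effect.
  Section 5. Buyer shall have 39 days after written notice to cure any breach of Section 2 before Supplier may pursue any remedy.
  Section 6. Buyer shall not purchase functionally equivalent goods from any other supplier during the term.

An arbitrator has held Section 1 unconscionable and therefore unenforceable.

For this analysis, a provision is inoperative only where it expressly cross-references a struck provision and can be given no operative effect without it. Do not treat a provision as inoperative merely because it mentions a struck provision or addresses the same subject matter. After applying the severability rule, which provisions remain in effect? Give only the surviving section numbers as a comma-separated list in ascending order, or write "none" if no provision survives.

2, 4, 5, 6

Section 1 is struck. Section 3 operates only by reference to Section 1, so it falls with Section 1. Section 2 mentions Section 3 but its own obligation stands independently of Section 3, so Section 2 is not affected. Under the severability clause in Section 4, the remaining provisions continue in force. That leaves Section 2, Section 4, Section 5, and Section 6 in effect.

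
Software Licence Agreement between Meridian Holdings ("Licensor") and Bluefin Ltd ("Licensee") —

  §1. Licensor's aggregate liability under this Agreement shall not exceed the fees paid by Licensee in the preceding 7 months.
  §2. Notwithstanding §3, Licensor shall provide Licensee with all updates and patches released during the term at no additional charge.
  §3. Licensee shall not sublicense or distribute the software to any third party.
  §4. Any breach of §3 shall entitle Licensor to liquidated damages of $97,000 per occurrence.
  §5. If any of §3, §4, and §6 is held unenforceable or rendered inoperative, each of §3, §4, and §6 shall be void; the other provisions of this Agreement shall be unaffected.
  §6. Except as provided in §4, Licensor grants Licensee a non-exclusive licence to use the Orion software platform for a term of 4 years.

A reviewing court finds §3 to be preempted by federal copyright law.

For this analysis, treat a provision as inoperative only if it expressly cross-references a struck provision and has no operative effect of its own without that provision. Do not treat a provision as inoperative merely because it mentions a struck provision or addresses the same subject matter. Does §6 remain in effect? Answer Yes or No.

§3 is struck. §4 has no operative effect of its own apart from §3 and is therefore inoperative. Although §2 refers to §3, its operative terms do not depend on §3, so it remains in effect. §5 declares §3, §4, and §6 mutually dependent; since one of them has fallen, all of them are of no effect. That brings down §6 as well. The remainder continues in force under §5. §1, §2, and §5 remain in effect. §6 is among the inoperative provisions, so the answer is no.

No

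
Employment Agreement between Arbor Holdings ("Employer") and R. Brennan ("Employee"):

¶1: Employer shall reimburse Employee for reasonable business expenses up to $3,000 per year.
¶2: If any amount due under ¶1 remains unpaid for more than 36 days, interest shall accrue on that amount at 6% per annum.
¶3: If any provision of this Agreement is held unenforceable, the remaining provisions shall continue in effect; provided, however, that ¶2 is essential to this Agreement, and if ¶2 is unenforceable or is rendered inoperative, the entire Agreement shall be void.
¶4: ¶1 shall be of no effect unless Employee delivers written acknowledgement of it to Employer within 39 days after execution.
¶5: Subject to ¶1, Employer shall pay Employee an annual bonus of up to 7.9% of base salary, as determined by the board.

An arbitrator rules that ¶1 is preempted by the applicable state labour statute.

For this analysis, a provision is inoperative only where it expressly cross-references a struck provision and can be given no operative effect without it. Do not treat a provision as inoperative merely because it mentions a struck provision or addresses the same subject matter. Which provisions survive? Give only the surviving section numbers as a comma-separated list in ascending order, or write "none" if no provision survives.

¶1 is struck. ¶2 has no operative effect of its own apart from ¶1 and is therefore inoperative. ¶4 operates only by reference to ¶1, so it falls with ¶1. ¶3 makes ¶2 an essential term, and ¶2 has been rendered inoperative by the cascade; under ¶3, the entire Agreement is therefore void. No provision of the Agreement survives.

none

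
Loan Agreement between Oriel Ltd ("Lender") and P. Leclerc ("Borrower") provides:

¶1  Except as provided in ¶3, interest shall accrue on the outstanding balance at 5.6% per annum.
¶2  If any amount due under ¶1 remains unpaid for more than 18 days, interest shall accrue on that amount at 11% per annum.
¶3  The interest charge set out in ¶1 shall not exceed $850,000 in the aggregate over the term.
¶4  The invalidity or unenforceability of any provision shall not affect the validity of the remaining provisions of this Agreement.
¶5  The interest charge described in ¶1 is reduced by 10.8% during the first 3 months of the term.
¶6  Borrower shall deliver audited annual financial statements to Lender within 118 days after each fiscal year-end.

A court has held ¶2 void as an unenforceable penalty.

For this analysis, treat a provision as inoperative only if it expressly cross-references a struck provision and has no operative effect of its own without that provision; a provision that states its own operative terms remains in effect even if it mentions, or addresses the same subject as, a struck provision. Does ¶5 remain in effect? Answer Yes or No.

Yes

¶2 is struck. Nothing else in the Agreement is defined by reference to ¶2. Under the severability clause in ¶4, the remaining provisions continue in force. ¶1, ¶3, ¶4, ¶5, and ¶6 remain in effect. ¶5 is among the surviving provisions, so the answer is yes.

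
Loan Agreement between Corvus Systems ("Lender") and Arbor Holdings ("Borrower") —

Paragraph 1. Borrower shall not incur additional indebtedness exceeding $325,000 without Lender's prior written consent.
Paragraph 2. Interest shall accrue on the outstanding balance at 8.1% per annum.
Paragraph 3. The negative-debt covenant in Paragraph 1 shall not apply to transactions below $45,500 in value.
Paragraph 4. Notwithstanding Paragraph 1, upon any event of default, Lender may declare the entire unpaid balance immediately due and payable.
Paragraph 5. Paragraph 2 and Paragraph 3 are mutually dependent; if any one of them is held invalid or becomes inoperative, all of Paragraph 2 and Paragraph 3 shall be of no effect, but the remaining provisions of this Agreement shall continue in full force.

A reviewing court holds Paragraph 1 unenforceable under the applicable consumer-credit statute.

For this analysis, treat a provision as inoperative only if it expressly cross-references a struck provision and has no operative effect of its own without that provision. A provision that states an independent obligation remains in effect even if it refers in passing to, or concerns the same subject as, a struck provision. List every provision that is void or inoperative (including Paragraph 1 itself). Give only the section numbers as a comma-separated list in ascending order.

Paragraph 1 is struck. Paragraph 3 does nothing except set the carve-out from the negative-debt covenant by reference to Paragraph 1; with Paragraph 1 gone it has no independent effect and is inoperative. Paragraph 4 mentions Paragraph 1 but its own obligation stands independently of Paragraph 1, so Paragraph 4 is not affected. Paragraph 5 declares Paragraph 2 and Paragraph 3 mutually dependent; since one of them has fallen, all of them are of no effect. That brings down Paragraph 2 as well. The remainder continues in force under Paragraph 5. That leaves Paragraph 4 and Paragraph 5 in effect.

1, 2, 3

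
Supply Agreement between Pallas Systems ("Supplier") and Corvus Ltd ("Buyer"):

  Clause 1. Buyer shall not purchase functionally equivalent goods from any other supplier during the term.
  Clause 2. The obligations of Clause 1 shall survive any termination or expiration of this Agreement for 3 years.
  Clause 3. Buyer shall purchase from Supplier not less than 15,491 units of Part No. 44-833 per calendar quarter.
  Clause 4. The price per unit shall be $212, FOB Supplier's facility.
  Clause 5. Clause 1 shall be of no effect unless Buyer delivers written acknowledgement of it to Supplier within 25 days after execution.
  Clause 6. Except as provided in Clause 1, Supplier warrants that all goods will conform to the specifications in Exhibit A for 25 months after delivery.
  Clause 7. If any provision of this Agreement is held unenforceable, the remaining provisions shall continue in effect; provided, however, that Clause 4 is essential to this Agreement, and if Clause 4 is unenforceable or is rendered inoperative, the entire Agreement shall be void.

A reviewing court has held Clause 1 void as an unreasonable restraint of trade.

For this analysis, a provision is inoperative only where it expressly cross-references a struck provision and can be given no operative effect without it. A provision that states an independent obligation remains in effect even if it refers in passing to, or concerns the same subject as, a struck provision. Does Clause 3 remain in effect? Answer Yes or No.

Clause 1 is struck. Clause 2 merely fixes the survival period for Clause 1; with Clause 1 gone it has nothing to operate on and falls away. The only function of Clause 5 is the acknowledgement condition for Clause 1, so it cannot stand once Clause 1 is removed. Although Clause 6 refers to Clause 1, its operative terms do not depend on Clause 1, so it remains in effect. Clause 7 makes Clause 4 an essential term, but Clause 4 is unaffected, so the severability proviso in Clause 7 preserves the remaining provisions. Clause 3, Clause 4, Clause 6, and Clause 7 remain in effect. Clause 3 is among the surviving provisions, so the answer is yes.

Yes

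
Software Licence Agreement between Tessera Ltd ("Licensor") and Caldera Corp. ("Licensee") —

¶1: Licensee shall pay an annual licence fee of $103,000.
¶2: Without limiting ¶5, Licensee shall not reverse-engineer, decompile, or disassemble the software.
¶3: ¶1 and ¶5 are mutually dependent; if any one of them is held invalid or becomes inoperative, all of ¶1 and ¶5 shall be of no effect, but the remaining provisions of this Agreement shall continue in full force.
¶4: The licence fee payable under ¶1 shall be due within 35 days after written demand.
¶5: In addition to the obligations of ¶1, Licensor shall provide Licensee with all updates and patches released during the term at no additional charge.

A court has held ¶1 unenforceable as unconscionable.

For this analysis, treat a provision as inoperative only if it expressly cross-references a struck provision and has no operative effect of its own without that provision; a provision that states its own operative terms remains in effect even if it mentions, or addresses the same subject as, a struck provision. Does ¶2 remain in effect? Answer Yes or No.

Yes

¶1 is struck. ¶4 has no operative effect of its own apart from ¶1 and is therefore inoperative. ¶2 mentions ¶5 but its own obligation stands independently of ¶5, so ¶2 is not affected. ¶3 declares ¶1 and ¶5 mutually dependent; since one of them has fallen, all of them are of no effect. That brings down ¶5 as well. The remainder continues in force under ¶3. That leaves ¶2 and ¶3 in effect. ¶2 is among the surviving provisions, so the answer is yes.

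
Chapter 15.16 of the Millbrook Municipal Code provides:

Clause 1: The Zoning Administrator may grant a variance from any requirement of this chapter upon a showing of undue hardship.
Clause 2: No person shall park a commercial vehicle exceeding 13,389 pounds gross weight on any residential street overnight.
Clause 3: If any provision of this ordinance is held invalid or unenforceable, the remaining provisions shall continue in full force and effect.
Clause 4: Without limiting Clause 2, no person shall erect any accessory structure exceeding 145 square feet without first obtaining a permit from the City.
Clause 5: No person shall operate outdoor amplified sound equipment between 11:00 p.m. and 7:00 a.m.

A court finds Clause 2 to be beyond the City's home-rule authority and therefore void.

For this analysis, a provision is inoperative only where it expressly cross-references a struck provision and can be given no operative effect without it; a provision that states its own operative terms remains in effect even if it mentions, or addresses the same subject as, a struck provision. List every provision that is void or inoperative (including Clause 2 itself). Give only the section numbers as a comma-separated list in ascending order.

2

Clause 2 is struck. Although Clause 4 refers to Clause 2, its operative terms do not depend on Clause 2, so it remains in effect. Nothing else in the ordinance is defined by reference to Clause 2. Clause 3 is a severability clause and preserves every provision that can still be given independent effect. The provisions still in force are Clause 1, Clause 3, Clause 4, and Clause 5.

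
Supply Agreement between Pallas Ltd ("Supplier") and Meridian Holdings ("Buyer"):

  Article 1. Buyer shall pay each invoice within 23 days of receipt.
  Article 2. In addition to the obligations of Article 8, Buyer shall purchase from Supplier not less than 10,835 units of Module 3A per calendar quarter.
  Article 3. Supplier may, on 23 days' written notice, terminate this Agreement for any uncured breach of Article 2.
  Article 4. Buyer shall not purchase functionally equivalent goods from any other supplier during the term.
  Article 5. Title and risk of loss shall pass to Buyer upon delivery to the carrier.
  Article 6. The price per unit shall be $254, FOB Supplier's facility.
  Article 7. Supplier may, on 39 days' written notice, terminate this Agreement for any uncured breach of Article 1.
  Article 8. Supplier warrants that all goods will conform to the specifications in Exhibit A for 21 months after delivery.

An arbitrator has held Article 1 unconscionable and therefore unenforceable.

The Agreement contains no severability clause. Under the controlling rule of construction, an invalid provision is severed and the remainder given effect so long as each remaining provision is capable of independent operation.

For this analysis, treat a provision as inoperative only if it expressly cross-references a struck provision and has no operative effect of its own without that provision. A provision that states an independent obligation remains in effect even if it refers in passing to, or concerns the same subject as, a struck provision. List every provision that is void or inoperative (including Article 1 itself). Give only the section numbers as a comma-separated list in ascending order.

Article 1 is struck. Article 7 operates only by reference to Article 1, so it falls with Article 1. With no severability clause, the stated default rule severs what cannot stand and enforces each remaining provision that can operate on its own. That leaves Article 2, Article 3, Article 4, Article 5, Article 6, and Article 8 in effect.

1, 7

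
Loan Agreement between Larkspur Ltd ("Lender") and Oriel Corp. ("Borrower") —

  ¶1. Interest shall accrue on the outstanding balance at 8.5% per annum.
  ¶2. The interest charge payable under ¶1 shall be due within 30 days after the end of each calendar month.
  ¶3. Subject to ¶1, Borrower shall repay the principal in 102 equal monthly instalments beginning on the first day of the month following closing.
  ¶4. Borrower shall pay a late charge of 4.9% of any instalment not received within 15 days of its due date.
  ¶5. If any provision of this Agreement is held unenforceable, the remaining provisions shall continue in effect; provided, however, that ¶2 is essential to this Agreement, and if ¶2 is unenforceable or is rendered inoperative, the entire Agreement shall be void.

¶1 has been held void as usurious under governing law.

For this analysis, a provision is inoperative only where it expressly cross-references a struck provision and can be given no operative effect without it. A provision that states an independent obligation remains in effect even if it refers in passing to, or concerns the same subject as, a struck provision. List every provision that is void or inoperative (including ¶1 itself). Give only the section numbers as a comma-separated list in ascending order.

¶1 is struck. ¶2 has no operative effect of its own apart from ¶1 and is therefore inoperative. ¶5 makes ¶2 an essential term, and ¶2 has been rendered inoperative by the cascade; under ¶5, the entire Agreement is therefore void. No provision of the Agreement survives.

1, 2, 3, 4, 5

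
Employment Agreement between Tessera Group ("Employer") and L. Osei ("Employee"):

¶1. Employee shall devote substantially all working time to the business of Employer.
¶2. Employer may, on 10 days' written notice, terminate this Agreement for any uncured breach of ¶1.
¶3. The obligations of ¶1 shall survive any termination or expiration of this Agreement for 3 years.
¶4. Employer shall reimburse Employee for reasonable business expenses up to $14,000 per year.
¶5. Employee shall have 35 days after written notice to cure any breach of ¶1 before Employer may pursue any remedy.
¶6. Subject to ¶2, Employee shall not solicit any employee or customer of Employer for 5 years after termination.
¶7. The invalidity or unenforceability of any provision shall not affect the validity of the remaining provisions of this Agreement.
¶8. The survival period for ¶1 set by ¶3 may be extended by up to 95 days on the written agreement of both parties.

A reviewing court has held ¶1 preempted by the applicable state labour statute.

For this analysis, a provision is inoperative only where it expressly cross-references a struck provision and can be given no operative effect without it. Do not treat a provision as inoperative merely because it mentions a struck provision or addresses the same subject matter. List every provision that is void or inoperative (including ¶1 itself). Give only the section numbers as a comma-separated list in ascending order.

¶1 is struck. ¶2 operates only by reference to ¶1, so it falls with ¶1. ¶3 operates only by reference to ¶1, so it falls with ¶1. The only function of ¶5 is the cure period for breach of ¶1, so it cannot stand once ¶1 is removed. The whole of ¶8 is the extension of the survival period for ¶1, defined by reference to ¶3, so ¶8 cannot stand once ¶3 is removed. Although ¶6 refers to ¶2, its operative terms do not depend on ¶2, so it remains in effect. ¶7 is a severability clause and preserves every provision that can still be given independent effect. The provisions still in force are ¶4, ¶6, and ¶7.

1, 2, 3, 5, 8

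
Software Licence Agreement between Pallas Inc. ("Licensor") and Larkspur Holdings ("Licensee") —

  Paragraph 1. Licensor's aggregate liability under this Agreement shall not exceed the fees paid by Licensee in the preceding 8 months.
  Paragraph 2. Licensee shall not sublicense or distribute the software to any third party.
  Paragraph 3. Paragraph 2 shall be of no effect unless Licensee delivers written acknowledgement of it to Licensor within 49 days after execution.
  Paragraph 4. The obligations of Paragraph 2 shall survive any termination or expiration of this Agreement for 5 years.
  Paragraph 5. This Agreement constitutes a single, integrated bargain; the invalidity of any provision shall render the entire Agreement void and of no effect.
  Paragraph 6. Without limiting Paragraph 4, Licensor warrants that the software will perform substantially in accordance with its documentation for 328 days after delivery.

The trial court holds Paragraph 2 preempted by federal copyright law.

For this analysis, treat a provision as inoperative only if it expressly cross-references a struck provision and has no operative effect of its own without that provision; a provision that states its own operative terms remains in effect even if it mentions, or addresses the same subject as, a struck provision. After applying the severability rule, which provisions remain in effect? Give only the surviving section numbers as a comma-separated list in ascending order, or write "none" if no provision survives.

none

Paragraph 2 is struck. Paragraph 3 operates only by reference to Paragraph 2, so it falls with Paragraph 2. Paragraph 4 operates only by reference to Paragraph 2, so it falls with Paragraph 2. Paragraph 5 provides that the Agreement is not severable, so the invalidity of any one provision voids the entire Agreement. No provision of the Agreement survives.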